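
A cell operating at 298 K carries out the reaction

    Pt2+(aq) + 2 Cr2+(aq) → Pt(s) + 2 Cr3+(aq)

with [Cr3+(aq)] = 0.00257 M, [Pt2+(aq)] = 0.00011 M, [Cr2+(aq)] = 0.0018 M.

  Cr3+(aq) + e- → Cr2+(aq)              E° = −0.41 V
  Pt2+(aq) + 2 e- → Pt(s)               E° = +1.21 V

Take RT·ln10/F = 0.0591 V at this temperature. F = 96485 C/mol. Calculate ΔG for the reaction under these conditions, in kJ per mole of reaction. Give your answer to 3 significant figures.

With Pt²⁺/Pt reduced at the cathode, E°cell = +1.21 − (−0.41) = +1.62 V and n = 2.
Here Q = [Cr3+(aq)]^2 / ([Pt2+(aq)]·[Cr2+(aq)]^2) = 1.85×10^4 (log Q = 4.268), giving E = +1.62 − (0.0591/2)·(4.268) = +1.4939 V.
Finally ΔG = −nFE = −(2)(96485 C/mol)(+1.4939 V) = −288 kJ/mol.

−288 kJ/mol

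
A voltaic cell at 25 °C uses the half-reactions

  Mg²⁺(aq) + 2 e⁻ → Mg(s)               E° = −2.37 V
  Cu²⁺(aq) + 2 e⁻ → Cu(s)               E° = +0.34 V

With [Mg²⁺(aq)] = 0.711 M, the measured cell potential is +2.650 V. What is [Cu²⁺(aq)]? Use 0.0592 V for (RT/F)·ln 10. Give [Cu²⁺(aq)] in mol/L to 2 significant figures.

Cu²⁺/Cu is the cathode (higher E°); E°cell = +0.34 − (−2.37) = +2.71 V with n = 2.
Since E = E° − (0.0592/n)·log Q, log Q = n(E° − E)/0.0592 = 2.027.
For Cu²⁺(aq) + Mg(s) → Cu(s) + Mg²⁺(aq), the reaction quotient is Q = [Mg²⁺(aq)] / [Cu²⁺(aq)].
Solving for the unknown gives log [Cu²⁺(aq)] = −2.175, so [Cu²⁺(aq)] ≈ 0.0067 M.

0.0067 M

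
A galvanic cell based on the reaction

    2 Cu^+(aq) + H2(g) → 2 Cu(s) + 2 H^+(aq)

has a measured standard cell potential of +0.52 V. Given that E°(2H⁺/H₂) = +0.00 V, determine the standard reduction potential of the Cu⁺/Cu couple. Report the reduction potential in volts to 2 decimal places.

+0.52 V

In the reaction as written the Cu⁺/Cu couple is reduced (cathode) and 2H⁺/H₂ is oxidized (anode), so E°cell = E°(Cu⁺/Cu) − E°(2H⁺/H₂).
E°(Cu⁺/Cu) = E°cell + E°(anode) = +0.52 + (+0.00) = +0.52 V.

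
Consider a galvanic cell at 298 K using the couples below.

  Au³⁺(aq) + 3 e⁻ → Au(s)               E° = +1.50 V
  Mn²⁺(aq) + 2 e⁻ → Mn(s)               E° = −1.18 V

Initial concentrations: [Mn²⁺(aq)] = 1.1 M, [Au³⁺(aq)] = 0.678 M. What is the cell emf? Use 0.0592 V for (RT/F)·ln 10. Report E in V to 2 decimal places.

+2.68 V

Since E°(Au³⁺/Au) > E°(Mn²⁺/Mn), Au³⁺/Au serves as the cathode.
E°cell = +1.50 − (−1.18) = +2.68 V, with n = 6 electrons transferred.
Balancing gives 2 Au³⁺(aq) + 3 Mn(s) → 2 Au(s) + 3 Mn²⁺(aq); hence Q = [Mn²⁺(aq)]^3 / [Au³⁺(aq)]^2 = 2.9 (log Q = 0.462).
Applying E = E° − (RT ln10/nF)·log Q gives +2.68 − (0.0592/6)(0.462) = +2.68 V.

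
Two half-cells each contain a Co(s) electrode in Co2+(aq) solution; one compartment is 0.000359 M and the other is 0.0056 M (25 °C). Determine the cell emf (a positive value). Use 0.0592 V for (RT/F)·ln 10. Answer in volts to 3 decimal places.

For a concentration cell E°cell = 0, since both electrodes use the same couple.
The compartment with the higher Co2+(aq) concentration (0.0056 M) acts as the cathode; ions are reduced there and produced at the dilute (0.000359 M) anode.
With n = 2, Ecell = −(0.0592/2)·log([dilute]/[conc]) = −(0.0592/2)·log(0.000359/0.0056) = +0.035 V.

0.035 V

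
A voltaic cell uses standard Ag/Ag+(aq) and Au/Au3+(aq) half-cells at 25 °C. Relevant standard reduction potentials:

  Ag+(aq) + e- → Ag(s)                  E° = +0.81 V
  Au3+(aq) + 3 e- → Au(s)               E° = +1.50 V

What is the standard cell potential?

Of the two couples in this cell, the one with the more positive reduction potential is reduced at the cathode: here that is Au³⁺/Au (+1.50 V); Ag⁺/Ag (+0.81 V) is the anode.
E°cell = E°(cathode) − E°(anode) = +1.50 − (+0.81) = +0.69 V.

+0.69 V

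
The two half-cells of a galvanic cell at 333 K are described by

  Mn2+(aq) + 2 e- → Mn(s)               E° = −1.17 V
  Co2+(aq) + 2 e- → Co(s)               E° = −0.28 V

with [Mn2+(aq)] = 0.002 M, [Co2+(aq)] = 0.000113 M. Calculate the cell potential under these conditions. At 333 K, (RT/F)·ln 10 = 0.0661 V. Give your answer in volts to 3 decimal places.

+0.849 V

Since E°(Co²⁺/Co) > E°(Mn²⁺/Mn), Co²⁺/Co serves as the cathode.
E°cell = E°cat − E°an = −0.28 − (−1.17) = +0.89 V; n = 2.
The balanced reaction is Co2+(aq) + Mn(s) → Co(s) + Mn2+(aq), so Q = [Mn2+(aq)] / [Co2+(aq)] = 17.7 and log Q = 1.248.
E = E° − (0.0661/n)·log Q = +0.89 − (0.0661/2)(1.248) = +0.849 V.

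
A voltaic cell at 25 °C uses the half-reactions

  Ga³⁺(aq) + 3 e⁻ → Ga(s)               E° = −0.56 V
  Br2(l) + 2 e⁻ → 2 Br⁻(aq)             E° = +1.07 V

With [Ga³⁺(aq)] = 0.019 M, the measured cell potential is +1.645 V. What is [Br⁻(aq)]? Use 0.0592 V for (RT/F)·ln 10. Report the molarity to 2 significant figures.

2.1 M

Br₂/Br⁻ is the cathode (higher E°); E°cell = +1.07 − (−0.56) = +1.63 V with n = 6.
Rearranging E = E° − (0.0592/n)·log Q gives log Q = 6(+1.63 − (+1.645))/0.0592 = −1.520.
For 3 Br2(l) + 2 Ga(s) → 6 Br⁻(aq) + 2 Ga³⁺(aq), the reaction quotient is Q = [Br⁻(aq)]^6·[Ga³⁺(aq)]^2.
Solving for the unknown gives log [Br⁻(aq)] = 0.320, so [Br⁻(aq)] ≈ 2.1 M.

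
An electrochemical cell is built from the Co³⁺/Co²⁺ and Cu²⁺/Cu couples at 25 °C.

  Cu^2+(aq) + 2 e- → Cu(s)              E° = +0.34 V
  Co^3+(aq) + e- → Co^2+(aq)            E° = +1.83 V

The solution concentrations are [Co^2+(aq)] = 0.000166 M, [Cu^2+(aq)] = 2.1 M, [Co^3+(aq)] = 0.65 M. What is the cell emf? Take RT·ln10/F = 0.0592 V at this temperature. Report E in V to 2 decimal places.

+1.69 V

Co³⁺/Co²⁺ is reduced (cathode, E° = +1.83 V) and Cu²⁺/Cu is oxidized (anode).
The standard potential is +1.83 − (+0.34) = +1.49 V and the balanced reaction transfers n = 2 electrons.
For the overall reaction 2 Co^3+(aq) + Cu(s) → 2 Co^2+(aq) + Cu^2+(aq), Q = ([Co^2+(aq)]^2·[Cu^2+(aq)]) / [Co^3+(aq)]^2 = 1.37×10^−7, giving log Q = −6.863.
E = E° − (0.0592/n)·log Q = +1.49 − (0.0592/2)(−6.863) = +1.69 V.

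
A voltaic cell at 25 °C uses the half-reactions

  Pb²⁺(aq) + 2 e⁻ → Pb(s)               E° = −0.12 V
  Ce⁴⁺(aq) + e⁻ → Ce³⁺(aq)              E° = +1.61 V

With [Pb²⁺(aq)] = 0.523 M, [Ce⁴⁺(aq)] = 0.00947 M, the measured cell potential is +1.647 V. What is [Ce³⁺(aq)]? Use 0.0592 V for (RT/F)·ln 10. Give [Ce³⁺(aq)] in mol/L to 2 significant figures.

With Ce⁴⁺/Ce³⁺ at the cathode and Pb²⁺/Pb at the anode, E°cell = +1.61 − (−0.12) = +1.73 V (n = 2).
From the Nernst equation, log Q = n(E° − E)/0.0592 = 2·(+1.73 − (+1.647))/0.0592 = 2.804.
The balanced reaction is 2 Ce⁴⁺(aq) + Pb(s) → 2 Ce³⁺(aq) + Pb²⁺(aq), so Q = ([Ce³⁺(aq)]^2·[Pb²⁺(aq)]) / [Ce⁴⁺(aq)]^2.
Substituting the known concentrations and solving, log [Ce³⁺(aq)] = −0.481 and [Ce³⁺(aq)] = 0.33 M.

0.33 M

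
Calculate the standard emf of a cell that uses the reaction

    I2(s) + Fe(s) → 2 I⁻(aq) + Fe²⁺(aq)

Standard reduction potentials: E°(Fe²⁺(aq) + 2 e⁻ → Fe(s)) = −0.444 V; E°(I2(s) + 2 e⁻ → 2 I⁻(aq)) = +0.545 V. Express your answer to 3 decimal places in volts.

+0.989 V

In the reaction as written, I2(s) is reduced (cathode) and Fe²⁺(aq) is produced by oxidation at the anode.
E°cell = E°(cathode) − E°(anode) = +0.545 − (−0.444) = +0.989 V.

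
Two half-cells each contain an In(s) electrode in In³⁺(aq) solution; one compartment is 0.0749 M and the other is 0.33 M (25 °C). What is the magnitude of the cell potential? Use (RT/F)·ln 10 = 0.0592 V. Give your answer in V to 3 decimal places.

For a concentration cell E°cell = 0, since both electrodes use the same couple.
The compartment with the higher In³⁺(aq) concentration (0.33 M) acts as the cathode; ions are reduced there and produced at the dilute (0.0749 M) anode.
With n = 3, Ecell = −(0.0592/3)·log([dilute]/[conc]) = −(0.0592/3)·log(0.0749/0.33) = +0.013 V.

0.013 V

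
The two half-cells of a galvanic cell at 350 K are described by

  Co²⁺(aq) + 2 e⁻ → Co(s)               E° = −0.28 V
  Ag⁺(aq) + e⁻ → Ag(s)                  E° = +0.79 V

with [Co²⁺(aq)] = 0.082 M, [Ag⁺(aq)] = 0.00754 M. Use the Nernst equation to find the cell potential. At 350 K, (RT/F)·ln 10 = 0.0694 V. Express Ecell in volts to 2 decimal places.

+0.96 V

The Ag⁺/Ag couple has the more positive E°, so it is the cathode; Co²⁺/Co is the anode.
The standard potential is +0.79 − (−0.28) = +1.07 V and the balanced reaction transfers n = 2 electrons.
For the overall reaction 2 Ag⁺(aq) + Co(s) → 2 Ag(s) + Co²⁺(aq), Q = [Co²⁺(aq)] / [Ag⁺(aq)]^2 = 1.44×10^3, giving log Q = 3.159.
E = E° − (0.0694/n)·log Q = +1.07 − (0.0694/2)(3.159) = +0.96 V.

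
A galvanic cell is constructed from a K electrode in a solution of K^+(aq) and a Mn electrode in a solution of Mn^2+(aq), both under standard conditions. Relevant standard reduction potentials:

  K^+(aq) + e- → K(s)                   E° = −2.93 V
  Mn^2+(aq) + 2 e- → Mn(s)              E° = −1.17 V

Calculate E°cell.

+1.76 V

Of the two couples in this cell, the one with the more positive reduction potential is reduced at the cathode: here that is Mn²⁺/Mn (−1.17 V); K⁺/K (−2.93 V) is the anode.
E°cell = E°(cathode) − E°(anode) = −1.17 − (−2.93) = +1.76 V.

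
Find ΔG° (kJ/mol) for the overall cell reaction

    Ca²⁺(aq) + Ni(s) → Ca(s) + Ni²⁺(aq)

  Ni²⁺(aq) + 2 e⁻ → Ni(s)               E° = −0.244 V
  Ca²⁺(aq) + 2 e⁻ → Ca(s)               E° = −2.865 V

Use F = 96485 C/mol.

In the reaction as written Ca²⁺(aq) is reduced, so the Ca²⁺/Ca couple is the cathode and Ni²⁺/Ni is the anode.
E°cell = −2.865 − (−0.244) = −2.621 V; balancing electrons gives n = 2.
ΔG° = −nFE°cell = −(2)(96485)(−2.621) J/mol = +506 kJ/mol.

+506 kJ/mol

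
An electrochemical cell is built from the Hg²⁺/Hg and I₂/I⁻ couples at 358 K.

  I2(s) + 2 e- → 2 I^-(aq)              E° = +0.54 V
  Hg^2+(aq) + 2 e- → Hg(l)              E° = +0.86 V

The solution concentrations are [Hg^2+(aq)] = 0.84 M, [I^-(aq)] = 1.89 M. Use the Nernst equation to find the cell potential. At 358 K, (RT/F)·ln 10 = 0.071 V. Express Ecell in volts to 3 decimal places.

The Hg²⁺/Hg couple has the more positive E°, so it is the cathode; I₂/I⁻ is the anode.
E°cell = +0.86 − (+0.54) = +0.32 V, with n = 2 electrons transferred.
The balanced reaction is Hg^2+(aq) + 2 I^-(aq) → Hg(l) + I2(s), so Q = 1 / ([Hg^2+(aq)]·[I^-(aq)]^2) = 0.333 and log Q = −0.477.
Applying E = E° − (RT ln10/nF)·log Q gives +0.32 − (0.071/2)(−0.477) = +0.337 V.

+0.337 V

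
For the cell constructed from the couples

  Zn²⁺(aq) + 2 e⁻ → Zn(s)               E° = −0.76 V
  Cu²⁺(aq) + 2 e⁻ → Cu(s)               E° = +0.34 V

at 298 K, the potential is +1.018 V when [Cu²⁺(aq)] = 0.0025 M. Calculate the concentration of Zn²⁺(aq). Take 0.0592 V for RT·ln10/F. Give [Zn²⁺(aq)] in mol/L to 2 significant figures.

Cu²⁺/Cu is the cathode (higher E°); E°cell = +0.34 − (−0.76) = +1.10 V with n = 2.
Rearranging E = E° − (0.0592/n)·log Q gives log Q = 2(+1.10 − (+1.018))/0.0592 = 2.770.
For Cu²⁺(aq) + Zn(s) → Cu(s) + Zn²⁺(aq), the reaction quotient is Q = [Zn²⁺(aq)] / [Cu²⁺(aq)].
Substituting the known concentrations and solving, log [Zn²⁺(aq)] = 0.168 and [Zn²⁺(aq)] = 1.5 M.

1.5 M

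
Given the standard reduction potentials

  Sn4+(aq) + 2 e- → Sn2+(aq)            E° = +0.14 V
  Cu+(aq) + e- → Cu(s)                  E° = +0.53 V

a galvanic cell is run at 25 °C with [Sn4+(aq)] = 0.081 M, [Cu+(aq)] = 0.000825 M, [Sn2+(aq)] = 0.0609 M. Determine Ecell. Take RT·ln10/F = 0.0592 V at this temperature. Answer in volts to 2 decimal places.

+0.20 V

The Cu⁺/Cu couple has the more positive E°, so it is the cathode; Sn⁴⁺/Sn²⁺ is the anode.
E°cell = +0.53 − (+0.14) = +0.39 V, with n = 2 electrons transferred.
Balancing gives 2 Cu+(aq) + Sn2+(aq) → 2 Cu(s) + Sn4+(aq); hence Q = [Sn4+(aq)] / ([Cu+(aq)]^2·[Sn2+(aq)]) = 1.95×10^6 (log Q = 6.291).
By the Nernst equation, E = +0.39 − (0.0592/2)·(6.291) = +0.20 V.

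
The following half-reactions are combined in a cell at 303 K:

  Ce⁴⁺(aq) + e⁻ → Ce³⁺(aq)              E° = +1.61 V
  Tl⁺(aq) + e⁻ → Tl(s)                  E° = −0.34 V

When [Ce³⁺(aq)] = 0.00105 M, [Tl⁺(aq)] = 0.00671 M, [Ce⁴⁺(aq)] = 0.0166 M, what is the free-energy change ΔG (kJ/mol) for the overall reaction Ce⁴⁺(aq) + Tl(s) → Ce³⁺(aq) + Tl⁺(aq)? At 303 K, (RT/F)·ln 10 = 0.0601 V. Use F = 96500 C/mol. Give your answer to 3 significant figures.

E°cell = +1.61 − (−0.34) = +1.95 V; the balanced reaction transfers n = 1 electron.
Q = ([Ce³⁺(aq)]·[Tl⁺(aq)]) / [Ce⁴⁺(aq)] = 0.000424, so log Q = −3.372 and E = +1.95 − (0.0601/1)(−3.372) = +2.1527 V.
Finally ΔG = −nFE = −(1)(96500 C/mol)(+2.1527 V) = −208 kJ/mol.

−208 kJ/mol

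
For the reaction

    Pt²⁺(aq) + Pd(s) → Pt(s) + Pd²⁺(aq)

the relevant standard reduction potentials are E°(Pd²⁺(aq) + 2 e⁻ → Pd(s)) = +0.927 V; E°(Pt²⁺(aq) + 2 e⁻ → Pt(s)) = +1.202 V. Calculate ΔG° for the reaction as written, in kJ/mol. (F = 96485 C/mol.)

In the reaction as written Pt²⁺(aq) is reduced, so the Pt²⁺/Pt couple is the cathode and Pd²⁺/Pd is the anode.
E°cell = +1.202 − (+0.927) = +0.275 V; balancing electrons gives n = 2.
ΔG° = −nFE°cell = −(2)(96485)(+0.275) J/mol = −53.1 kJ/mol.

−53.1 kJ/mol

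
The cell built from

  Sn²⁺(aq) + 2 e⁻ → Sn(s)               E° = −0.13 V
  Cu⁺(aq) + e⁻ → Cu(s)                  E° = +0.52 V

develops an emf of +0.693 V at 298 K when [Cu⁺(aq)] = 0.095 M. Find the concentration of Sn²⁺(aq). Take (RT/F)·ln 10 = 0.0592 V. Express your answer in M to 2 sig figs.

0.00032 M

With Cu⁺/Cu at the cathode and Sn²⁺/Sn at the anode, E°cell = +0.52 − (−0.13) = +0.65 V (n = 2).
Since E = E° − (0.0592/n)·log Q, log Q = n(E° − E)/0.0592 = −1.453.
Balancing electrons gives 2 Cu⁺(aq) + Sn(s) → 2 Cu(s) + Sn²⁺(aq); thus Q = [Sn²⁺(aq)] / [Cu⁺(aq)]^2.
Substituting the known concentrations and solving, log [Sn²⁺(aq)] = −3.498 and [Sn²⁺(aq)] = 0.00032 M.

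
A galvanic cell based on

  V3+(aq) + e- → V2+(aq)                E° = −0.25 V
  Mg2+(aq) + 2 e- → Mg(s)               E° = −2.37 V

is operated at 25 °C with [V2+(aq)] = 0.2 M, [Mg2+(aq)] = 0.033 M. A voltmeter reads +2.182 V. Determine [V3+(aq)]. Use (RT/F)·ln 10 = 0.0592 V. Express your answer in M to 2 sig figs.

The V³⁺/V²⁺ couple has the larger reduction potential, so it is the cathode: E°cell = −0.25 − (−2.37) = +2.12 V and n = 2.
From the Nernst equation, log Q = n(E° − E)/0.0592 = 2·(+2.12 − (+2.182))/0.0592 = −2.095.
The balanced reaction is 2 V3+(aq) + Mg(s) → 2 V2+(aq) + Mg2+(aq), so Q = ([V2+(aq)]^2·[Mg2+(aq)]) / [V3+(aq)]^2.
Substituting the known concentrations and solving, log [V3+(aq)] = −0.392 and [V3+(aq)] = 0.41 M.

0.41 M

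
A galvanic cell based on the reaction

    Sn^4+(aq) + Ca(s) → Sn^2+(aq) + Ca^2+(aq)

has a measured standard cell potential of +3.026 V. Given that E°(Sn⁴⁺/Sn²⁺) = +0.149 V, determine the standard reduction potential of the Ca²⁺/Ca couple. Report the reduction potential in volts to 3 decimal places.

−2.877 V

In the reaction as written the Sn⁴⁺/Sn²⁺ couple is reduced (cathode) and Ca²⁺/Ca is oxidized (anode), so E°cell = E°(Sn⁴⁺/Sn²⁺) − E°(Ca²⁺/Ca).
E°(Ca²⁺/Ca) = E°(cathode) − E°cell = +0.149 − (+3.026) = −2.877 V.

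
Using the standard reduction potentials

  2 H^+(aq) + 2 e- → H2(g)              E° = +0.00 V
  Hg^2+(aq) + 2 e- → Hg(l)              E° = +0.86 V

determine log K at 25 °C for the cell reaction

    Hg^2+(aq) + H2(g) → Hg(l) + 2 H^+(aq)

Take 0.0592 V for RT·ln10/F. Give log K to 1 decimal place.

log K = 29.1

The Hg²⁺/Hg couple is reduced (cathode); E°cell = +0.86 − (+0.00) = +0.86 V with n = 2.
At equilibrium E = 0, so log K = nE°cell / 0.0592 = (2)(+0.86) / 0.0592 = 29.1.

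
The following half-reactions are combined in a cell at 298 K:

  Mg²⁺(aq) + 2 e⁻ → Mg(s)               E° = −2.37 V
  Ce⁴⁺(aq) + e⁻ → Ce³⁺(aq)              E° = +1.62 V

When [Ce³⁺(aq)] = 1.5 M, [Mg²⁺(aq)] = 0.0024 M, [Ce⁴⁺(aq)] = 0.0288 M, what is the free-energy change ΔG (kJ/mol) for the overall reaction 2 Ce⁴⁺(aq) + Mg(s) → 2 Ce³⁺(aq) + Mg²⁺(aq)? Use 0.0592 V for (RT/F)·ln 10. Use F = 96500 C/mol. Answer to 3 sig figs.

E°cell = +1.62 − (−2.37) = +3.99 V; the balanced reaction transfers n = 2 electrons.
Q = ([Ce³⁺(aq)]^2·[Mg²⁺(aq)]) / [Ce⁴⁺(aq)]^2 = 6.51, so log Q = 0.814 and E = +3.99 − (0.0592/2)(0.814) = +3.9659 V.
ΔG = −nFE = −(2)(96500)(+3.9659) J/mol = −765 kJ/mol.

−765 kJ/mol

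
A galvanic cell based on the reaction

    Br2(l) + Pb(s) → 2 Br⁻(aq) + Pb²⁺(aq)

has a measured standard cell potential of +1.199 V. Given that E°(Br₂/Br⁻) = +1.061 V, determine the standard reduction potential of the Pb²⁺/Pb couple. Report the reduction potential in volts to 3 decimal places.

In the reaction as written the Br₂/Br⁻ couple is reduced (cathode) and Pb²⁺/Pb is oxidized (anode), so E°cell = E°(Br₂/Br⁻) − E°(Pb²⁺/Pb).
E°(Pb²⁺/Pb) = E°(cathode) − E°cell = +1.061 − (+1.199) = −0.138 V.

−0.138 V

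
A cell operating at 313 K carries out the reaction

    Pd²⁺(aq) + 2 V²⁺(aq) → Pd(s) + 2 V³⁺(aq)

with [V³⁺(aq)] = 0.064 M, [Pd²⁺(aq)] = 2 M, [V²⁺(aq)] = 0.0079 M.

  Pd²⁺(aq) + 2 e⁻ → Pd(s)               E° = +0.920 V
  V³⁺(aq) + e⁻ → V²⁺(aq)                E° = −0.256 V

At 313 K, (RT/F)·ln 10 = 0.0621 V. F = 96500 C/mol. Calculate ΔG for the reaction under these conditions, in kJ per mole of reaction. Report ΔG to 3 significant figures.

The standard cell potential is +0.920 − (−0.256) = +1.176 V, with n = 2 electrons in the balanced equation.
The reaction quotient is [V³⁺(aq)]^2 / ([Pd²⁺(aq)]·[V²⁺(aq)]^2) = 32.8; by Nernst, E = +1.176 − (0.0621/2)(1.516) = +1.1289 V.
Then ΔG = −nFE = −2 × 96500 × +1.1289 J/mol = −218 kJ/mol.

−218 kJ/mol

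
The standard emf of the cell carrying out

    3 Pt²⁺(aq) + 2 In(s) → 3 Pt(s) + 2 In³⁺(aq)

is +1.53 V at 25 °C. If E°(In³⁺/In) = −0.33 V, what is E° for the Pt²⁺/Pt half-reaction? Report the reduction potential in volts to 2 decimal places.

In the reaction as written the Pt²⁺/Pt couple is reduced (cathode) and In³⁺/In is oxidized (anode), so E°cell = E°(Pt²⁺/Pt) − E°(In³⁺/In).
E°(Pt²⁺/Pt) = E°cell + E°(anode) = +1.53 + (−0.33) = +1.20 V.

+1.20 V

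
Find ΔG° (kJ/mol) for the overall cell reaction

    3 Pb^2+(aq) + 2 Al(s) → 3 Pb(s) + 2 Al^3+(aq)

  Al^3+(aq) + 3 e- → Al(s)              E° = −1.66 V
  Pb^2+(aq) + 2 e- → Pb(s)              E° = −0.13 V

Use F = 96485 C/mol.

In the reaction as written Pb^2+(aq) is reduced, so the Pb²⁺/Pb couple is the cathode and Al³⁺/Al is the anode.
E°cell = −0.13 − (−1.66) = +1.53 V; balancing electrons gives n = 6.
ΔG° = −nFE°cell = −(6)(96485)(+1.53) J/mol = −886 kJ/mol.

−886 kJ/mol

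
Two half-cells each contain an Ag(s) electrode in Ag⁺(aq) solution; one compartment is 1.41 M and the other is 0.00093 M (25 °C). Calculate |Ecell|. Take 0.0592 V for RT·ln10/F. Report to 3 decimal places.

0.188 V

For a concentration cell E°cell = 0, since both electrodes use the same couple.
The compartment with the higher Ag⁺(aq) concentration (1.41 M) acts as the cathode; ions are reduced there and produced at the dilute (0.00093 M) anode.
With n = 1, Ecell = −(0.0592/1)·log([dilute]/[conc]) = −(0.0592/1)·log(0.00093/1.41) = +0.188 V.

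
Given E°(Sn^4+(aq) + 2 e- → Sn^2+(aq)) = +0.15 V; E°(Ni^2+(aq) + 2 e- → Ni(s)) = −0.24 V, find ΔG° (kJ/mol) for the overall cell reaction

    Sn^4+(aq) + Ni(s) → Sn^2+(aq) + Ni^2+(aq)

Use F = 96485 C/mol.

In the reaction as written Sn^4+(aq) is reduced, so the Sn⁴⁺/Sn²⁺ couple is the cathode and Ni²⁺/Ni is the anode.
E°cell = +0.15 − (−0.24) = +0.39 V; balancing electrons gives n = 2.
ΔG° = −nFE°cell = −(2)(96485)(+0.39) J/mol = −75.3 kJ/mol.

−75.3 kJ/mol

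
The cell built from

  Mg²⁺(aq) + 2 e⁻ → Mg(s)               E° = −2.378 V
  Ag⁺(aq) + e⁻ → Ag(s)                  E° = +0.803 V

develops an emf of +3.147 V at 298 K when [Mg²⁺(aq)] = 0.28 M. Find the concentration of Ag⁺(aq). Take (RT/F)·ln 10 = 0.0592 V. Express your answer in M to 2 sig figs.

Ag⁺/Ag is the cathode (higher E°); E°cell = +0.803 − (−2.378) = +3.181 V with n = 2.
Since E = E° − (0.0592/n)·log Q, log Q = n(E° − E)/0.0592 = 1.149.
For 2 Ag⁺(aq) + Mg(s) → 2 Ag(s) + Mg²⁺(aq), the reaction quotient is Q = [Mg²⁺(aq)] / [Ag⁺(aq)]^2.
Solving for the unknown gives log [Ag⁺(aq)] = −0.851, so [Ag⁺(aq)] ≈ 0.14 M.

0.14 M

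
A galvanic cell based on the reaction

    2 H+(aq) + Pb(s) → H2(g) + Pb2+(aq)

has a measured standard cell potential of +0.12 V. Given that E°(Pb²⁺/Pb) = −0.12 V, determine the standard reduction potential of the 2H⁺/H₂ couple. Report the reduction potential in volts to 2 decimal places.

In the reaction as written the 2H⁺/H₂ couple is reduced (cathode) and Pb²⁺/Pb is oxidized (anode), so E°cell = E°(2H⁺/H₂) − E°(Pb²⁺/Pb).
E°(2H⁺/H₂) = E°cell + E°(anode) = +0.12 + (−0.12) = +0.00 V.

+0.00 V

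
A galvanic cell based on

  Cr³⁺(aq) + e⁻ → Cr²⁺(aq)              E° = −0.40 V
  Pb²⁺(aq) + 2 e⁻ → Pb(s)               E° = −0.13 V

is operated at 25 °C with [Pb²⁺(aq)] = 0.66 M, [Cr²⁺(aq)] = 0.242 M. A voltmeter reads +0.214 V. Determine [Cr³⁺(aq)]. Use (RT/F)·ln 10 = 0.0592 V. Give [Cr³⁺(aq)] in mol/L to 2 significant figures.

The Pb²⁺/Pb couple has the larger reduction potential, so it is the cathode: E°cell = −0.13 − (−0.40) = +0.27 V and n = 2.
Rearranging E = E° − (0.0592/n)·log Q gives log Q = 2(+0.27 − (+0.214))/0.0592 = 1.892.
The balanced reaction is Pb²⁺(aq) + 2 Cr²⁺(aq) → Pb(s) + 2 Cr³⁺(aq), so Q = [Cr³⁺(aq)]^2 / ([Pb²⁺(aq)]·[Cr²⁺(aq)]^2).
Isolating [Cr³⁺(aq)] in Q = 10^{1.892} yields log [Cr³⁺(aq)] = 0.240, i.e. 1.7 M.

1.7 M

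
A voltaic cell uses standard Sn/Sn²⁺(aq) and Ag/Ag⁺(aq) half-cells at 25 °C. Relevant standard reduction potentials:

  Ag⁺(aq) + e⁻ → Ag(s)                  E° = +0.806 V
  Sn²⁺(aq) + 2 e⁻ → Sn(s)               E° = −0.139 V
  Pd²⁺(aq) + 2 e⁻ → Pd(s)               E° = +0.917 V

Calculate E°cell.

Of the two couples in this cell, the one with the more positive reduction potential is reduced at the cathode: here that is Ag⁺/Ag (+0.806 V); Sn²⁺/Sn (−0.139 V) is the anode.
E°cell = E°(cathode) − E°(anode) = +0.806 − (−0.139) = +0.945 V.

+0.945 V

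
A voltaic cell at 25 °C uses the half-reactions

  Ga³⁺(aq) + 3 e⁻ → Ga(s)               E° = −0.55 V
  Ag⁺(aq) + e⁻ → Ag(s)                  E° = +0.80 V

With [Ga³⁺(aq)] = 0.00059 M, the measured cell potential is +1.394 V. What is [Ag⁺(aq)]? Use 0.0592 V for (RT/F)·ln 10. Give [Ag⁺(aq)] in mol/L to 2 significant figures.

0.46 M

Ag⁺/Ag is the cathode (higher E°); E°cell = +0.80 − (−0.55) = +1.35 V with n = 3.
Rearranging E = E° − (0.0592/n)·log Q gives log Q = 3(+1.35 − (+1.394))/0.0592 = −2.230.
Balancing electrons gives 3 Ag⁺(aq) + Ga(s) → 3 Ag(s) + Ga³⁺(aq); thus Q = [Ga³⁺(aq)] / [Ag⁺(aq)]^3.
Substituting the known concentrations and solving, log [Ag⁺(aq)] = −0.333 and [Ag⁺(aq)] = 0.46 M.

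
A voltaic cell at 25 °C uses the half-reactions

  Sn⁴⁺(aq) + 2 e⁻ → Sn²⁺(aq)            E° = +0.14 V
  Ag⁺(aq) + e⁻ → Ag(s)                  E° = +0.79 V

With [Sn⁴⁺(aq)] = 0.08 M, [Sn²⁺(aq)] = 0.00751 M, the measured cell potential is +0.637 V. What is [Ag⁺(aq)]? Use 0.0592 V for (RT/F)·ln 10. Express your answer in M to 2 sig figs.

2.0 M

With Ag⁺/Ag at the cathode and Sn⁴⁺/Sn²⁺ at the anode, E°cell = +0.79 − (+0.14) = +0.65 V (n = 2).
Rearranging E = E° − (0.0592/n)·log Q gives log Q = 2(+0.65 − (+0.637))/0.0592 = 0.439.
The balanced reaction is 2 Ag⁺(aq) + Sn²⁺(aq) → 2 Ag(s) + Sn⁴⁺(aq), so Q = [Sn⁴⁺(aq)] / ([Ag⁺(aq)]^2·[Sn²⁺(aq)]).
Substituting the known concentrations and solving, log [Ag⁺(aq)] = 0.294 and [Ag⁺(aq)] = 2.0 M.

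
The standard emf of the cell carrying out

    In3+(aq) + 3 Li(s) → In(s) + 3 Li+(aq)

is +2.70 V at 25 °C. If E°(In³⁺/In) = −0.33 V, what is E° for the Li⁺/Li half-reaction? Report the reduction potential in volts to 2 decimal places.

−3.03 V

In the reaction as written the In³⁺/In couple is reduced (cathode) and Li⁺/Li is oxidized (anode), so E°cell = E°(In³⁺/In) − E°(Li⁺/Li).
E°(Li⁺/Li) = E°(cathode) − E°cell = −0.33 − (+2.70) = −3.03 V.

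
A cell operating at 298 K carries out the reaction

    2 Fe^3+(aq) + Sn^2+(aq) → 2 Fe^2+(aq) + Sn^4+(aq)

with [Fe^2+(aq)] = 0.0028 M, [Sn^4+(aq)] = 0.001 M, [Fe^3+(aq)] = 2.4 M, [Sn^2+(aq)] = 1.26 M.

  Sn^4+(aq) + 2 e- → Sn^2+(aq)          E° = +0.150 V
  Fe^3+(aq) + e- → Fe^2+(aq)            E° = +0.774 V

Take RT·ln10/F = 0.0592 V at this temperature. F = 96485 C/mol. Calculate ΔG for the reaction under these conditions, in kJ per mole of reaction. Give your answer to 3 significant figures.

The standard cell potential is +0.774 − (+0.150) = +0.624 V, with n = 2 electrons in the balanced equation.
The reaction quotient is ([Fe^2+(aq)]^2·[Sn^4+(aq)]) / ([Fe^3+(aq)]^2·[Sn^2+(aq)]) = 1.08×10^−9; by Nernst, E = +0.624 − (0.0592/2)(−8.966) = +0.8894 V.
ΔG = −nFE = −(2)(96485)(+0.8894) J/mol = −172 kJ/mol.

−172 kJ/mol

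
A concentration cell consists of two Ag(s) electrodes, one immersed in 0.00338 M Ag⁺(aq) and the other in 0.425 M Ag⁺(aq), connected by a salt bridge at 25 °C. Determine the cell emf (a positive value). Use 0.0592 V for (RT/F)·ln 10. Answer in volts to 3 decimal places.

For a concentration cell E°cell = 0, since both electrodes use the same couple.
The compartment with the higher Ag⁺(aq) concentration (0.425 M) acts as the cathode; ions are reduced there and produced at the dilute (0.00338 M) anode.
With n = 1, Ecell = −(0.0592/1)·log([dilute]/[conc]) = −(0.0592/1)·log(0.00338/0.425) = +0.124 V.

0.124 V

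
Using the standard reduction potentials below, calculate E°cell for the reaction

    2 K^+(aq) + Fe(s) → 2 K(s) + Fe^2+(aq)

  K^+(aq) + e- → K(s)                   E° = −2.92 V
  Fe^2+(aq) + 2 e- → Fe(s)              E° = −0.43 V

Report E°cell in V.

In the reaction as written, K^+(aq) is reduced (cathode) and Fe^2+(aq) is produced by oxidation at the anode.
E°cell = E°(cathode) − E°(anode) = −2.92 − (−0.43) = −2.49 V.

−2.49 V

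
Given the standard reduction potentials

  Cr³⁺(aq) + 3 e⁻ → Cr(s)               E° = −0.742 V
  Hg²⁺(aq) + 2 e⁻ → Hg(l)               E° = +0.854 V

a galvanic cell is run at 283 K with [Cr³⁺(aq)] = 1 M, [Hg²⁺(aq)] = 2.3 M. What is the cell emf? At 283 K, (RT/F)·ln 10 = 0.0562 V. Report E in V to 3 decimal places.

The Hg²⁺/Hg couple has the more positive E°, so it is the cathode; Cr³⁺/Cr is the anode.
The standard potential is +0.854 − (−0.742) = +1.596 V and the balanced reaction transfers n = 6 electrons.
Balancing gives 3 Hg²⁺(aq) + 2 Cr(s) → 3 Hg(l) + 2 Cr³⁺(aq); hence Q = [Cr³⁺(aq)]^2 / [Hg²⁺(aq)]^3 = 0.0822 (log Q = −1.085).
E = E° − (0.0562/n)·log Q = +1.596 − (0.0562/6)(−1.085) = +1.606 V.

+1.606 V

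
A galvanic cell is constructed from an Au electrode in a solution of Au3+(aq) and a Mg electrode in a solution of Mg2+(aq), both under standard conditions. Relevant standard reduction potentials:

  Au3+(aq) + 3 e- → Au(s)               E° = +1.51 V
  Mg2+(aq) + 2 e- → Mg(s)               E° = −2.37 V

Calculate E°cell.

Of the two couples in this cell, the one with the more positive reduction potential is reduced at the cathode: here that is Au³⁺/Au (+1.51 V); Mg²⁺/Mg (−2.37 V) is the anode.
E°cell = E°(cathode) − E°(anode) = +1.51 − (−2.37) = +3.88 V.

+3.88 V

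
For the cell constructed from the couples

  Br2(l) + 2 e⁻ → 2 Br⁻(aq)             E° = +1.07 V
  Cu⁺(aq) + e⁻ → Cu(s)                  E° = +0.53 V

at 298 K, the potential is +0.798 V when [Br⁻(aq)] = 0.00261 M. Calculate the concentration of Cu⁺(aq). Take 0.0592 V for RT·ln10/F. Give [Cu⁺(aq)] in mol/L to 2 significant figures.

Br₂/Br⁻ is the cathode (higher E°); E°cell = +1.07 − (+0.53) = +0.54 V with n = 2.
Rearranging E = E° − (0.0592/n)·log Q gives log Q = 2(+0.54 − (+0.798))/0.0592 = −8.716.
For Br2(l) + 2 Cu(s) → 2 Br⁻(aq) + 2 Cu⁺(aq), the reaction quotient is Q = [Br⁻(aq)]^2·[Cu⁺(aq)]^2.
Substituting the known concentrations and solving, log [Cu⁺(aq)] = −1.775 and [Cu⁺(aq)] = 0.017 M.

0.017 M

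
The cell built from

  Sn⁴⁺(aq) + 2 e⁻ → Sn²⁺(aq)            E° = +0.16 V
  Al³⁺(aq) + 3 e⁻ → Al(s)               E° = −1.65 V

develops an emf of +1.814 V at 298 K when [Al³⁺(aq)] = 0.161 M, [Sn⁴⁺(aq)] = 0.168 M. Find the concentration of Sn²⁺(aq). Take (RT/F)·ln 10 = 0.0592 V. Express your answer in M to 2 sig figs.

0.42 M

With Sn⁴⁺/Sn²⁺ at the cathode and Al³⁺/Al at the anode, E°cell = +0.16 − (−1.65) = +1.81 V (n = 6).
Since E = E° − (0.0592/n)·log Q, log Q = n(E° − E)/0.0592 = −0.405.
Balancing electrons gives 3 Sn⁴⁺(aq) + 2 Al(s) → 3 Sn²⁺(aq) + 2 Al³⁺(aq); thus Q = ([Sn²⁺(aq)]^3·[Al³⁺(aq)]^2) / [Sn⁴⁺(aq)]^3.
Isolating [Sn²⁺(aq)] in Q = 10^{−0.405} yields log [Sn²⁺(aq)] = −0.381, i.e. 0.42 M.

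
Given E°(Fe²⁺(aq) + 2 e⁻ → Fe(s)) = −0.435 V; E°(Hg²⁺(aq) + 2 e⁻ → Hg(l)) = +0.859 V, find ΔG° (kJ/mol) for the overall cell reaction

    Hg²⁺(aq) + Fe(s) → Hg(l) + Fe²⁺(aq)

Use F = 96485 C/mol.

−250 kJ/mol

In the reaction as written Hg²⁺(aq) is reduced, so the Hg²⁺/Hg couple is the cathode and Fe²⁺/Fe is the anode.
E°cell = +0.859 − (−0.435) = +1.294 V; balancing electrons gives n = 2.
ΔG° = −nFE°cell = −(2)(96485)(+1.294) J/mol = −250 kJ/mol.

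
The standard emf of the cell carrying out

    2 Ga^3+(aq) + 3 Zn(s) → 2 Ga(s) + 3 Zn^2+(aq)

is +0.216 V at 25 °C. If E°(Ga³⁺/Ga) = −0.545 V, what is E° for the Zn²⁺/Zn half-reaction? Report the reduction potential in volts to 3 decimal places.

−0.761 V

In the reaction as written the Ga³⁺/Ga couple is reduced (cathode) and Zn²⁺/Zn is oxidized (anode), so E°cell = E°(Ga³⁺/Ga) − E°(Zn²⁺/Zn).
E°(Zn²⁺/Zn) = E°(cathode) − E°cell = −0.545 − (+0.216) = −0.761 V.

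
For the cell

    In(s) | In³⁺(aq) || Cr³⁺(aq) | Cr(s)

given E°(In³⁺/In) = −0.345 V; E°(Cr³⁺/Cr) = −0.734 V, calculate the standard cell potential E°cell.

−0.389 V

By convention the left-hand electrode in cell notation is the anode (oxidation) and the right-hand electrode is the cathode (reduction).
E°cell = E°(right) − E°(left) = −0.734 − (−0.345) = −0.389 V.
The negative sign shows that, as written, the cell would require an external voltage to drive the reaction.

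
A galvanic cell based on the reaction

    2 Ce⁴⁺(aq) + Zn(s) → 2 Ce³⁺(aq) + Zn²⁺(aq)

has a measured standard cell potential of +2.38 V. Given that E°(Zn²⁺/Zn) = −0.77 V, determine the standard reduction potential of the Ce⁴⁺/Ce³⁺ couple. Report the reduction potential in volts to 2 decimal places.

In the reaction as written the Ce⁴⁺/Ce³⁺ couple is reduced (cathode) and Zn²⁺/Zn is oxidized (anode), so E°cell = E°(Ce⁴⁺/Ce³⁺) − E°(Zn²⁺/Zn).
E°(Ce⁴⁺/Ce³⁺) = E°cell + E°(anode) = +2.38 + (−0.77) = +1.61 V.

+1.61 V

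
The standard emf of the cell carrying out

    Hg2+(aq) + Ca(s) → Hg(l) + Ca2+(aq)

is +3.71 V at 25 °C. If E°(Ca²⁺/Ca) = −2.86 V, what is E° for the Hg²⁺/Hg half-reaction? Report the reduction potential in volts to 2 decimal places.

In the reaction as written the Hg²⁺/Hg couple is reduced (cathode) and Ca²⁺/Ca is oxidized (anode), so E°cell = E°(Hg²⁺/Hg) − E°(Ca²⁺/Ca).
E°(Hg²⁺/Hg) = E°cell + E°(anode) = +3.71 + (−2.86) = +0.85 V.

+0.85 V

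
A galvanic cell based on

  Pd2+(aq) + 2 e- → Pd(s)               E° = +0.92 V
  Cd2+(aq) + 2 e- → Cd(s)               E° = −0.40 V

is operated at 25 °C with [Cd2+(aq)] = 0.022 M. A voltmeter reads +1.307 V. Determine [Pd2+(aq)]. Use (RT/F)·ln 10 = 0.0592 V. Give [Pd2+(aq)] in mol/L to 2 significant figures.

With Pd²⁺/Pd at the cathode and Cd²⁺/Cd at the anode, E°cell = +0.92 − (−0.40) = +1.32 V (n = 2).
Since E = E° − (0.0592/n)·log Q, log Q = n(E° − E)/0.0592 = 0.439.
Balancing electrons gives Pd2+(aq) + Cd(s) → Pd(s) + Cd2+(aq); thus Q = [Cd2+(aq)] / [Pd2+(aq)].
Isolating [Pd2+(aq)] in Q = 10^{0.439} yields log [Pd2+(aq)] = −2.097, i.e. 0.0080 M.

0.0080 M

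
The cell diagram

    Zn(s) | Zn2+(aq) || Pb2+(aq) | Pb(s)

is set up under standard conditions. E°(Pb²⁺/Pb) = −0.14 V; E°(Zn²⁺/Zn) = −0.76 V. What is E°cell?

+0.62 V

By convention the left-hand electrode in cell notation is the anode (oxidation) and the right-hand electrode is the cathode (reduction).
E°cell = E°(right) − E°(left) = −0.14 − (−0.76) = +0.62 V.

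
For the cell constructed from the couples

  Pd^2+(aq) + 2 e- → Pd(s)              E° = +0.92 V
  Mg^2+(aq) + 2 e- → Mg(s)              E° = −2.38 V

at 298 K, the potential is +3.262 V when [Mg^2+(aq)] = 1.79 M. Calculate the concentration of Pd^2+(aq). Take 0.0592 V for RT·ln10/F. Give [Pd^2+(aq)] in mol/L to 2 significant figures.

The Pd²⁺/Pd couple has the larger reduction potential, so it is the cathode: E°cell = +0.92 − (−2.38) = +3.30 V and n = 2.
From the Nernst equation, log Q = n(E° − E)/0.0592 = 2·(+3.30 − (+3.262))/0.0592 = 1.284.
For Pd^2+(aq) + Mg(s) → Pd(s) + Mg^2+(aq), the reaction quotient is Q = [Mg^2+(aq)] / [Pd^2+(aq)].
Substituting the known concentrations and solving, log [Pd^2+(aq)] = −1.031 and [Pd^2+(aq)] = 0.093 M.

0.093 M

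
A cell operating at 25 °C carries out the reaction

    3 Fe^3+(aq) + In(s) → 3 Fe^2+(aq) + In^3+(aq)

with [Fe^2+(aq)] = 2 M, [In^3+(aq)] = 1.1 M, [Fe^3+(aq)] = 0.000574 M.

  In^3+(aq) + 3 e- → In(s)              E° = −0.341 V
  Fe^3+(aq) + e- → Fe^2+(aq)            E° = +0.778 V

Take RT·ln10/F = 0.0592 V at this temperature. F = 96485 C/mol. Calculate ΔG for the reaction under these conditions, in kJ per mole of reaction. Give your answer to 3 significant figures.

−263 kJ/mol

E°cell = +0.778 − (−0.341) = +1.119 V; the balanced reaction transfers n = 3 electrons.
The reaction quotient is ([Fe^2+(aq)]^3·[In^3+(aq)]) / [Fe^3+(aq)]^3 = 4.65×10^10; by Nernst, E = +1.119 − (0.0592/3)(10.668) = +0.9085 V.
Then ΔG = −nFE = −3 × 96485 × +0.9085 J/mol = −263 kJ/mol.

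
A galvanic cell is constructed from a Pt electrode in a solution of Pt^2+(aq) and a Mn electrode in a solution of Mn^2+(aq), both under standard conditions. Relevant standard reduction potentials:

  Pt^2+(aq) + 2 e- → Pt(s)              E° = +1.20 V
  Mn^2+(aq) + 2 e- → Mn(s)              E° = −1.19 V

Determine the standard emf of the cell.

+2.39 V

Of the two couples in this cell, the one with the more positive reduction potential is reduced at the cathode: here that is Pt²⁺/Pt (+1.20 V); Mn²⁺/Mn (−1.19 V) is the anode.
E°cell = E°(cathode) − E°(anode) = +1.20 − (−1.19) = +2.39 V.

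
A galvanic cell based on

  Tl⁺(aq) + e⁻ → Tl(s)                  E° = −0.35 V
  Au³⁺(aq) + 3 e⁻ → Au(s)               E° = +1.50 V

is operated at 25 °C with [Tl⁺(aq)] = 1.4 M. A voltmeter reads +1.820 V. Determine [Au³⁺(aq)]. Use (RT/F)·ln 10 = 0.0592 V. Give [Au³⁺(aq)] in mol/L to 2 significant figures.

0.083 M

Au³⁺/Au is the cathode (higher E°); E°cell = +1.50 − (−0.35) = +1.85 V with n = 3.
Rearranging E = E° − (0.0592/n)·log Q gives log Q = 3(+1.85 − (+1.820))/0.0592 = 1.520.
For Au³⁺(aq) + 3 Tl(s) → Au(s) + 3 Tl⁺(aq), the reaction quotient is Q = [Tl⁺(aq)]^3 / [Au³⁺(aq)].
Substituting the known concentrations and solving, log [Au³⁺(aq)] = −1.082 and [Au³⁺(aq)] = 0.083 M.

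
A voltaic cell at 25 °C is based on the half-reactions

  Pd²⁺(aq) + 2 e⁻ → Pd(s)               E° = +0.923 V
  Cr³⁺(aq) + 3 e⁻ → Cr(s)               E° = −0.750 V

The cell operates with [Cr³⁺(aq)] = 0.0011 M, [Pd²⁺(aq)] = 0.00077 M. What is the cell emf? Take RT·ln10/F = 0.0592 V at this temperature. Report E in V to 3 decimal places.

+1.639 V

The Pd²⁺/Pd couple has the more positive E°, so it is the cathode; Cr³⁺/Cr is the anode.
E°cell = +0.923 − (−0.750) = +1.673 V, with n = 6 electrons transferred.
Balancing gives 3 Pd²⁺(aq) + 2 Cr(s) → 3 Pd(s) + 2 Cr³⁺(aq); hence Q = [Cr³⁺(aq)]^2 / [Pd²⁺(aq)]^3 = 2.65×10^3 (log Q = 3.423).
By the Nernst equation, E = +1.673 − (0.0592/6)·(3.423) = +1.639 V.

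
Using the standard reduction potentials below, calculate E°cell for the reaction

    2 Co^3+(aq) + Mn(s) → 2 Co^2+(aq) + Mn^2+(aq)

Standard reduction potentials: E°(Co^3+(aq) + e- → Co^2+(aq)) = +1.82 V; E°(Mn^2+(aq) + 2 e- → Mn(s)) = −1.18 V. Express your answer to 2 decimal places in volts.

+3.00 V

In the reaction as written, Co^3+(aq) is reduced (cathode) and Mn^2+(aq) is produced by oxidation at the anode.
E°cell = E°(cathode) − E°(anode) = +1.82 − (−1.18) = +3.00 V.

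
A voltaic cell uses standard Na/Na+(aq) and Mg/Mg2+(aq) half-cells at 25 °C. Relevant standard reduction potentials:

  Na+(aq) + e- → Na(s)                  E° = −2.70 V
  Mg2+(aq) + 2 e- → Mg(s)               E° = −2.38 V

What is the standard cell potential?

+0.32 V

The Mg²⁺/Mg couple has the higher E°, so Mg ion is reduced (cathode) and Na is oxidized (anode).
E°cell = E°(cathode) − E°(anode) = −2.38 − (−2.70) = +0.32 V.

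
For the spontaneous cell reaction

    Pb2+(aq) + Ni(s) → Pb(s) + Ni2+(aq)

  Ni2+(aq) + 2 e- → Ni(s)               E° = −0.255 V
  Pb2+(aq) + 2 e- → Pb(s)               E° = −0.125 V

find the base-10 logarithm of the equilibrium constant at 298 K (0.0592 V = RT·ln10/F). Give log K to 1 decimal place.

The Pb²⁺/Pb couple is reduced (cathode); E°cell = −0.125 − (−0.255) = +0.130 V with n = 2.
At equilibrium E = 0, so log K = nE°cell / 0.0592 = (2)(+0.130) / 0.0592 = 4.4.

log K = 4.4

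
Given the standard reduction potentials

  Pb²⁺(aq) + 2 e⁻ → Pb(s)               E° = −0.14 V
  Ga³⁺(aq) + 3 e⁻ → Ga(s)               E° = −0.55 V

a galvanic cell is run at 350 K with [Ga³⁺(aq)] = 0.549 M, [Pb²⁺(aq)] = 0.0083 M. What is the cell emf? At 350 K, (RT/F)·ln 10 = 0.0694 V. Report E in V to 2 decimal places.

+0.34 V

Pb²⁺/Pb is reduced (cathode, E° = −0.14 V) and Ga³⁺/Ga is oxidized (anode).
The standard potential is −0.14 − (−0.55) = +0.41 V and the balanced reaction transfers n = 6 electrons.
Balancing gives 3 Pb²⁺(aq) + 2 Ga(s) → 3 Pb(s) + 2 Ga³⁺(aq); hence Q = [Ga³⁺(aq)]^2 / [Pb²⁺(aq)]^3 = 5.27×10^5 (log Q = 5.722).
By the Nernst equation, E = +0.41 − (0.0694/6)·(5.722) = +0.34 V.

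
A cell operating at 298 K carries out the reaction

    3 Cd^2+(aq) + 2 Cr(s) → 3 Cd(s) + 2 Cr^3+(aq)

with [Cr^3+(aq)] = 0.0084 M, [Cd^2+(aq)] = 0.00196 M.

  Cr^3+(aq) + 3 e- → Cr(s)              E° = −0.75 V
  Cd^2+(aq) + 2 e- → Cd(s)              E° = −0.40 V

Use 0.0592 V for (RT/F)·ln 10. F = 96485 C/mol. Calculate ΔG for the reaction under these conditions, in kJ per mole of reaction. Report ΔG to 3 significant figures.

−180 kJ/mol

E°cell = −0.40 − (−0.75) = +0.35 V; the balanced reaction transfers n = 6 electrons.
The reaction quotient is [Cr^3+(aq)]^2 / [Cd^2+(aq)]^3 = 9.37×10^3; by Nernst, E = +0.35 − (0.0592/6)(3.972) = +0.3108 V.
Finally ΔG = −nFE = −(6)(96485 C/mol)(+0.3108 V) = −180 kJ/mol.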